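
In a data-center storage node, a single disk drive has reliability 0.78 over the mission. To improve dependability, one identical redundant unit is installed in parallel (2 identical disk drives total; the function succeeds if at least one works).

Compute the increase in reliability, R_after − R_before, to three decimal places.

R_before = 0.78
R_after = 1 − (1 − 0.78)^2 = 0.952
ΔR = 0.952 − 0.78 = 0.172

0.172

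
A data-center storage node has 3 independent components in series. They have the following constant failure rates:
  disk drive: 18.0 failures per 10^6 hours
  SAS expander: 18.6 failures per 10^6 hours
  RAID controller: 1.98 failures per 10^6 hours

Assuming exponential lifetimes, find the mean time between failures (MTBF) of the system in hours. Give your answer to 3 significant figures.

25900

Series of exponential components: λ_sys = Σ λ_i
λ_sys = 0.0000180 + 0.0000186 + 0.00000198 = 3.8580e-05 /h
MTBF = 1 / λ_sys = 25900 h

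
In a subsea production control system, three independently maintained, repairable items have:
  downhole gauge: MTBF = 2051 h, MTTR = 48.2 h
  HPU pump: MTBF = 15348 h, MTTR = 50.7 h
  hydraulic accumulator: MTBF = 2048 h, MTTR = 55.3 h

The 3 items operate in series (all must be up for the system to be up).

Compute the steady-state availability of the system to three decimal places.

0.948

A(downhole gauge) = MTBF/(MTBF+MTTR) = 2051/(2051+48.2) = 0.977039
A(HPU pump) = MTBF/(MTBF+MTTR) = 15348/(15348+50.7) = 0.996708
A(hydraulic accumulator) = MTBF/(MTBF+MTTR) = 2048/(2048+55.3) = 0.973708
Series availability: 0.977039 × 0.996708 × 0.973708 = 0.948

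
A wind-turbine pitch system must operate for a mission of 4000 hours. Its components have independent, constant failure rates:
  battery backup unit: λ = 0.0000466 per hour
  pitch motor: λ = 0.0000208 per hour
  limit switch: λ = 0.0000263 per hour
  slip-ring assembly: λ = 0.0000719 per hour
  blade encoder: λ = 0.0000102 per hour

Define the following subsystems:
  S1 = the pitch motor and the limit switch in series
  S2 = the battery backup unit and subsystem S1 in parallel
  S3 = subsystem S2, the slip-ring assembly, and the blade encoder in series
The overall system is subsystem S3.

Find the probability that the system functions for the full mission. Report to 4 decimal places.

0.6990

R(battery backup unit) = exp(−0.0000466 × 4000) = 0.829942
R(pitch motor) = exp(−0.0000208 × 4000) = 0.920167
R(limit switch) = exp(−0.0000263 × 4000) = 0.900144
R(slip-ring assembly) = exp(−0.0000719 × 4000) = 0.750062
R(blade encoder) = exp(−0.0000102 × 4000) = 0.960021
Series (pitch motor and limit switch): 0.920167 × 0.900144 = 0.828283
Parallel (battery backup unit and [0.828283]): 1 − (1 − 0.829942)(1 − 0.828283) = 0.970798
Series ([0.970798], slip-ring assembly, and blade encoder): 0.970798 × 0.750062 × 0.960021 = 0.6990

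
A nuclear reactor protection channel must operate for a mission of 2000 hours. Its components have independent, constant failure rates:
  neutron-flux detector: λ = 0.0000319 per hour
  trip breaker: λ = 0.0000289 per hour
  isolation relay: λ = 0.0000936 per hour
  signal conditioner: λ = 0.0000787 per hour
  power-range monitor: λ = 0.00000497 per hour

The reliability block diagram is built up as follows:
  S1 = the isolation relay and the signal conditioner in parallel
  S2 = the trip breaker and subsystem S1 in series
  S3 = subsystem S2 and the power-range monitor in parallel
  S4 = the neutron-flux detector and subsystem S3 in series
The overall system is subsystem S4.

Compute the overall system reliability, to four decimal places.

R(neutron-flux detector) = exp(−0.0000319 × 2000) = 0.938193
R(trip breaker) = exp(−0.0000289 × 2000) = 0.943839
R(isolation relay) = exp(−0.0000936 × 2000) = 0.829278
R(signal conditioner) = exp(−0.0000787 × 2000) = 0.854362
R(power-range monitor) = exp(−0.00000497 × 2000) = 0.990109
Parallel (isolation relay and signal conditioner): 1 − (1 − 0.829278)(1 − 0.854362) = 0.975136
Series (trip breaker and [0.975136]): 0.943839 × 0.975136 = 0.920371
Parallel ([0.920371] and power-range monitor): 1 − (1 − 0.920371)(1 − 0.990109) = 0.999212
Series (neutron-flux detector and [0.999212]): 0.938193 × 0.999212 = 0.9375

0.9375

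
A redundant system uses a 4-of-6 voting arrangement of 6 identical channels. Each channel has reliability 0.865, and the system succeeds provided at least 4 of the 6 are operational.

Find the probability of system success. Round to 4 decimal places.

0.9642

R = Σ_{i=4}^{6} C(6,i) p^i (1−p)^{6−i} with p = 0.865
C(6,4)·0.865^4·0.135^2 = 0.153046
C(6,5)·0.865^5·0.135^1 = 0.392252
C(6,6)·0.865^6·0.135^0 = 0.418887
Sum = 0.9642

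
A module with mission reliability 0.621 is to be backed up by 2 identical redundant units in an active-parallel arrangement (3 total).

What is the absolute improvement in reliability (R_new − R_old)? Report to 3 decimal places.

R_before = 0.621
R_after = 1 − (1 − 0.621)^3 = 0.946
ΔR = 0.946 − 0.621 = 0.325

0.325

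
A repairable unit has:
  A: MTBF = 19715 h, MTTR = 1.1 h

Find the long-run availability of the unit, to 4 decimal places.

0.9999

A(A) = MTBF/(MTBF+MTTR) = 19715/(19715+1.1) = 0.9999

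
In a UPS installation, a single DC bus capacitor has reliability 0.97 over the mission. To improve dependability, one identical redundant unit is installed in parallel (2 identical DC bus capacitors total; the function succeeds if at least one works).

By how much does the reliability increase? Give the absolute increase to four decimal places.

0.0291

R_before = 0.97
R_after = 1 − (1 − 0.97)^2 = 0.9991
ΔR = 0.9991 − 0.97 = 0.0291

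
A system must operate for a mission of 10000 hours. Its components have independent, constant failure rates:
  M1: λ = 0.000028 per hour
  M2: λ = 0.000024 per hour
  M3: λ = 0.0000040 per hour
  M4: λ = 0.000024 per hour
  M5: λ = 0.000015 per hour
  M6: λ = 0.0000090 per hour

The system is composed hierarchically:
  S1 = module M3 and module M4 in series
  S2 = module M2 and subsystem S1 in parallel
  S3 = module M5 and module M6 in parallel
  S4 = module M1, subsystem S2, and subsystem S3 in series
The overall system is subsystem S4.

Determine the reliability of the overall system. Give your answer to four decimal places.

R(M1) = exp(−0.000028 × 10000) = 0.755784
R(M2) = exp(−0.000024 × 10000) = 0.786628
R(M3) = exp(−0.0000040 × 10000) = 0.960789
R(M4) = exp(−0.000024 × 10000) = 0.786628
R(M5) = exp(−0.000015 × 10000) = 0.860708
R(M6) = exp(−0.0000090 × 10000) = 0.913931
Series (M3 and M4): 0.960789 × 0.786628 = 0.755784
Parallel (M2 and [0.755784]): 1 − (1 − 0.786628)(1 − 0.755784) = 0.947891
Parallel (M5 and M6): 1 − (1 − 0.860708)(1 − 0.913931) = 0.988011
Series (M1, [0.947891], and [0.988011]): 0.755784 × 0.947891 × 0.988011 = 0.7078

0.7078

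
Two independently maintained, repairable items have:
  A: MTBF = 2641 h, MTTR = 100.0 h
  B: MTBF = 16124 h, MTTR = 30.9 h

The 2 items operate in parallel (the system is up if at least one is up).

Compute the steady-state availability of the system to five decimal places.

A(A) = MTBF/(MTBF+MTTR) = 2641/(2641+100.0) = 0.963517
A(B) = MTBF/(MTBF+MTTR) = 16124/(16124+30.9) = 0.998087
Parallel availability: 1 − (1 − 0.963517)(1 − 0.998087) = 0.99993

0.99993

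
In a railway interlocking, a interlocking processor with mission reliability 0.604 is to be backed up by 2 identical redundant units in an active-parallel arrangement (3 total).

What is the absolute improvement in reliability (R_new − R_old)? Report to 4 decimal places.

R_before = 0.604
R_after = 1 − (1 − 0.604)^3 = 0.9379
ΔR = 0.9379 − 0.604 = 0.3339

0.3339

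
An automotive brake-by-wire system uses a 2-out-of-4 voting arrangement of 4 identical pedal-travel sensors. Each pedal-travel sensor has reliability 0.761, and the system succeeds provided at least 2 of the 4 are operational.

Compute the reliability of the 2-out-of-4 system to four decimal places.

R = Σ_{i=2}^{4} C(4,i) p^i (1−p)^{4−i} with p = 0.761
C(4,2)·0.761^2·0.239^2 = 0.198480
C(4,3)·0.761^3·0.239^1 = 0.421320
C(4,4)·0.761^4·0.239^0 = 0.335381
Sum = 0.9552

0.9552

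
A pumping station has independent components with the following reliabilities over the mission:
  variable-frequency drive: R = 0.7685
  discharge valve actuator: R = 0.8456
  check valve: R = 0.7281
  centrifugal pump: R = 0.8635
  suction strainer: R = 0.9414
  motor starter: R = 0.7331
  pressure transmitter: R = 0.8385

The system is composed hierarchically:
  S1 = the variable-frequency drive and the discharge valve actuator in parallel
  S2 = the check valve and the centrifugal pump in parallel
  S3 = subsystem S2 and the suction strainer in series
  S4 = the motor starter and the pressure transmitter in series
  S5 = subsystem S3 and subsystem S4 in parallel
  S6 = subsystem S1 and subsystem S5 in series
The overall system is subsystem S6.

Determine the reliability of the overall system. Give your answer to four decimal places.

0.9295

Parallel (variable-frequency drive and discharge valve actuator): 1 − (1 − 0.768500)(1 − 0.845600) = 0.964256
Parallel (check valve and centrifugal pump): 1 − (1 − 0.728100)(1 − 0.863500) = 0.962886
Series ([0.962886] and suction strainer): 0.962886 × 0.941400 = 0.906461
Series (motor starter and pressure transmitter): 0.733100 × 0.838500 = 0.614704
Parallel ([0.906461] and [0.614704]): 1 − (1 − 0.906461)(1 − 0.614704) = 0.963960
Series ([0.964256] and [0.963960]): 0.964256 × 0.963960 = 0.9295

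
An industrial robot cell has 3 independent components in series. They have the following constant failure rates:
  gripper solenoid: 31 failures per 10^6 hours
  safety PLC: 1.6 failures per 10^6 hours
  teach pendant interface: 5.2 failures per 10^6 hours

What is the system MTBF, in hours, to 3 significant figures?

Series of exponential components: λ_sys = Σ λ_i
λ_sys = 0.000031 + 0.0000016 + 0.0000052 = 3.7800e-05 /h
MTBF = 1 / λ_sys = 26500 h

26500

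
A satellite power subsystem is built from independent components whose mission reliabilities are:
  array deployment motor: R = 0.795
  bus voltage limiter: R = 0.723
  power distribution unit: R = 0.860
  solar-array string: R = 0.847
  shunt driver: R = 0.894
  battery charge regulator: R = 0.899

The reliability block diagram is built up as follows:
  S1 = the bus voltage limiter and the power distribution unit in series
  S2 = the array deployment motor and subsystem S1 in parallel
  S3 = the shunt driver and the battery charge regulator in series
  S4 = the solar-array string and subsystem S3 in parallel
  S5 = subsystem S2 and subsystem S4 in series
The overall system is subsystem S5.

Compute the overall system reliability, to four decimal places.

0.8948

Series (bus voltage limiter and power distribution unit): 0.723000 × 0.860000 = 0.621780
Parallel (array deployment motor and [0.621780]): 1 − (1 − 0.795000)(1 − 0.621780) = 0.922465
Series (shunt driver and battery charge regulator): 0.894000 × 0.899000 = 0.803706
Parallel (solar-array string and [0.803706]): 1 − (1 − 0.847000)(1 − 0.803706) = 0.969967
Series ([0.922465] and [0.969967]): 0.922465 × 0.969967 = 0.8948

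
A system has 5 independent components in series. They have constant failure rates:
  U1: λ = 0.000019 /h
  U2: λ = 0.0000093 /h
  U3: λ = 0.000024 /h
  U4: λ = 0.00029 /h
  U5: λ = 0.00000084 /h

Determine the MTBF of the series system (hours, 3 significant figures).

Series of exponential components: λ_sys = Σ λ_i
λ_sys = 0.000019 + 0.0000093 + 0.000024 + 0.00029 + 0.00000084 = 3.4314e-04 /h
MTBF = 1 / λ_sys = 2910 h

2910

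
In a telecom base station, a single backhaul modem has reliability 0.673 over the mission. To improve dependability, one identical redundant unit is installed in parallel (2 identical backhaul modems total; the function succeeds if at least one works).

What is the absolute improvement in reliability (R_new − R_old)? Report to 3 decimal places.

0.220

R_before = 0.673
R_after = 1 − (1 − 0.673)^2 = 0.893
ΔR = 0.893 − 0.673 = 0.220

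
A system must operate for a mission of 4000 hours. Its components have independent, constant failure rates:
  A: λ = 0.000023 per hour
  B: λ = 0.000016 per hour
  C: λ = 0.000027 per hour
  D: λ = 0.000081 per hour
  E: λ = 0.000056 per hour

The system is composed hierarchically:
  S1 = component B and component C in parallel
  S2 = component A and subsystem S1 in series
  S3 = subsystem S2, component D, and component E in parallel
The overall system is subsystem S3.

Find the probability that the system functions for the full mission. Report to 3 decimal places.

0.995

R(A) = exp(−0.000023 × 4000) = 0.91211
R(B) = exp(−0.000016 × 4000) = 0.93800
R(C) = exp(−0.000027 × 4000) = 0.89763
R(D) = exp(−0.000081 × 4000) = 0.72325
R(E) = exp(−0.000056 × 4000) = 0.79932
Parallel (B and C): 1 − (1 − 0.93800)(1 − 0.89763) = 0.99365
Series (A and [0.99365]): 0.91211 × 0.99365 = 0.90632
Parallel ([0.90632], D, and E): 1 − (1 − 0.90632)(1 − 0.72325)(1 − 0.79932) = 0.995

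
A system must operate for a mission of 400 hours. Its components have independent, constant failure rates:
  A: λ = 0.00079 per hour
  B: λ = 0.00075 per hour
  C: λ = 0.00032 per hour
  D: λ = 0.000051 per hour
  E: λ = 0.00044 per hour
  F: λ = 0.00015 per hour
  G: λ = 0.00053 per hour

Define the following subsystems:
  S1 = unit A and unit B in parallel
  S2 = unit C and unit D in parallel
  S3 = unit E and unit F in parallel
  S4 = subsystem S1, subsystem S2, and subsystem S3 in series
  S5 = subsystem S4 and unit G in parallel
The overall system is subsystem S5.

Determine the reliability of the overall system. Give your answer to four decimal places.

R(A) = exp(−0.00079 × 400) = 0.729059
R(B) = exp(−0.00075 × 400) = 0.740818
R(C) = exp(−0.00032 × 400) = 0.879853
R(D) = exp(−0.000051 × 400) = 0.979807
R(E) = exp(−0.00044 × 400) = 0.838618
R(F) = exp(−0.00015 × 400) = 0.941765
R(G) = exp(−0.00053 × 400) = 0.808965
Parallel (A and B): 1 − (1 − 0.729059)(1 − 0.740818) = 0.929777
Parallel (C and D): 1 − (1 − 0.879853)(1 − 0.979807) = 0.997574
Parallel (E and F): 1 − (1 − 0.838618)(1 − 0.941765) = 0.990602
Series ([0.929777], [0.997574], and [0.990602]): 0.929777 × 0.997574 × 0.990602 = 0.918805
Parallel ([0.918805] and G): 1 − (1 − 0.918805)(1 − 0.808965) = 0.9845

0.9845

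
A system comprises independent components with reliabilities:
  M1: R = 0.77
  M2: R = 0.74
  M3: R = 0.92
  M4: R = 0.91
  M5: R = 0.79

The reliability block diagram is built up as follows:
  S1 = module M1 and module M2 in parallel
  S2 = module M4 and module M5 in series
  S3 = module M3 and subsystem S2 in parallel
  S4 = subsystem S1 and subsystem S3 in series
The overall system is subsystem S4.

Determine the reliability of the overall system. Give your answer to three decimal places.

0.919

Parallel (M1 and M2): 1 − (1 − 0.77000)(1 − 0.74000) = 0.94020
Series (M4 and M5): 0.91000 × 0.79000 = 0.71890
Parallel (M3 and [0.71890]): 1 − (1 − 0.92000)(1 − 0.71890) = 0.97751
Series ([0.94020] and [0.97751]): 0.94020 × 0.97751 = 0.919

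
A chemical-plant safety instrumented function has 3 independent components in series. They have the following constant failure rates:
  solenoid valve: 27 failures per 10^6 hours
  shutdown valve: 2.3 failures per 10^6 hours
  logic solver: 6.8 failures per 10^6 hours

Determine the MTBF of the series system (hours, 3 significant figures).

Series of exponential components: λ_sys = Σ λ_i
λ_sys = 0.000027 + 0.0000023 + 0.0000068 = 3.6100e-05 /h
MTBF = 1 / λ_sys = 27700 h

27700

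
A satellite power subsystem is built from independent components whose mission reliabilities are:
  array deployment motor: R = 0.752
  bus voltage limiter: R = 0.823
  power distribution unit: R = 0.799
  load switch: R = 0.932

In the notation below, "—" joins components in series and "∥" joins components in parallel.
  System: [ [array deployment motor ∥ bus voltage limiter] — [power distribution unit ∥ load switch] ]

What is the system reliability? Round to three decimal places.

0.943

Parallel (array deployment motor and bus voltage limiter): 1 − (1 − 0.75200)(1 − 0.82300) = 0.95610
Parallel (power distribution unit and load switch): 1 − (1 − 0.79900)(1 − 0.93200) = 0.98633
Series ([0.95610] and [0.98633]): 0.95610 × 0.98633 = 0.943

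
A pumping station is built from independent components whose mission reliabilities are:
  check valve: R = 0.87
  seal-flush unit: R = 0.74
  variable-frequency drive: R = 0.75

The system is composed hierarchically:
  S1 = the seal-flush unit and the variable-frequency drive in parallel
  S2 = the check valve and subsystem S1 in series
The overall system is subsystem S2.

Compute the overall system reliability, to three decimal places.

0.813

Parallel (seal-flush unit and variable-frequency drive): 1 − (1 − 0.74000)(1 − 0.75000) = 0.93500
Series (check valve and [0.93500]): 0.87000 × 0.93500 = 0.813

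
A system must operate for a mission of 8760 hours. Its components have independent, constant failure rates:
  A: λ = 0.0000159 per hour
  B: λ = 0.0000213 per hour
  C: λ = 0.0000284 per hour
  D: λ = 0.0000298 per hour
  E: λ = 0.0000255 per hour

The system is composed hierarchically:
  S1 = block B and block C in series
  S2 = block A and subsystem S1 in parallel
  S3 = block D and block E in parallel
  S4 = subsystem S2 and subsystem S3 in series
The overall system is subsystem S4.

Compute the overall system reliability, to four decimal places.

0.9102

R(A) = exp(−0.0000159 × 8760) = 0.869981
R(B) = exp(−0.0000213 × 8760) = 0.829786
R(C) = exp(−0.0000284 × 8760) = 0.779748
R(D) = exp(−0.0000298 × 8760) = 0.770244
R(E) = exp(−0.0000255 × 8760) = 0.799811
Series (B and C): 0.829786 × 0.779748 = 0.647024
Parallel (A and [0.647024]): 1 − (1 − 0.869981)(1 − 0.647024) = 0.954106
Parallel (D and E): 1 − (1 − 0.770244)(1 − 0.799811) = 0.954005
Series ([0.954106] and [0.954005]): 0.954106 × 0.954005 = 0.9102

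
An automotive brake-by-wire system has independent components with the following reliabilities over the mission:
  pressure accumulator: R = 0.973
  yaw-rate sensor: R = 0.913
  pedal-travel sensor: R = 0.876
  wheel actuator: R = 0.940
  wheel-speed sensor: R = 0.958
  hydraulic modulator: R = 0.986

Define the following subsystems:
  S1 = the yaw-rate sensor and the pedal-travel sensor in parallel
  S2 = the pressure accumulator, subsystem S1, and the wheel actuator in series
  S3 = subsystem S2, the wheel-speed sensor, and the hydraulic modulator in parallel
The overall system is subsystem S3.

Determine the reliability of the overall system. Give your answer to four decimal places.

0.9999

Parallel (yaw-rate sensor and pedal-travel sensor): 1 − (1 − 0.913000)(1 − 0.876000) = 0.989212
Series (pressure accumulator, [0.989212], and wheel actuator): 0.973000 × 0.989212 × 0.940000 = 0.904753
Parallel ([0.904753], wheel-speed sensor, and hydraulic modulator): 1 − (1 − 0.904753)(1 − 0.958000)(1 − 0.986000) = 0.9999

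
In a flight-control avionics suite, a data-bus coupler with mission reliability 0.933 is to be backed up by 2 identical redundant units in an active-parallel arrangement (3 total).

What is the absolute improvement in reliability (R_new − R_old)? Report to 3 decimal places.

0.067

R_before = 0.933
R_after = 1 − (1 − 0.933)^3 = 1.000
ΔR = 1.000 − 0.933 = 0.067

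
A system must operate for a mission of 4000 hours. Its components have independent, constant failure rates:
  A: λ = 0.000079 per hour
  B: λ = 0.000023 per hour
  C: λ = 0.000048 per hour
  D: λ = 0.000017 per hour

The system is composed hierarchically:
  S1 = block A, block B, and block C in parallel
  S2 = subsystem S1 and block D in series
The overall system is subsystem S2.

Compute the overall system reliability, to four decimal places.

R(A) = exp(−0.000079 × 4000) = 0.729059
R(B) = exp(−0.000023 × 4000) = 0.912105
R(C) = exp(−0.000048 × 4000) = 0.825307
R(D) = exp(−0.000017 × 4000) = 0.934260
Parallel (A, B, and C): 1 − (1 − 0.729059)(1 − 0.912105)(1 − 0.825307) = 0.995840
Series ([0.995840] and D): 0.995840 × 0.934260 = 0.9304

0.9304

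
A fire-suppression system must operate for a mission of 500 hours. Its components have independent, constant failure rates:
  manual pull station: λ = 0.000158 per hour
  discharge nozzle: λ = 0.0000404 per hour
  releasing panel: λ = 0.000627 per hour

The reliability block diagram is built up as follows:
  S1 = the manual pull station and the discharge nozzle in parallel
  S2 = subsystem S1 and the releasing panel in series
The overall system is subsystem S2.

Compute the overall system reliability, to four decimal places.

0.7298

R(manual pull station) = exp(−0.000158 × 500) = 0.924040
R(discharge nozzle) = exp(−0.0000404 × 500) = 0.980003
R(releasing panel) = exp(−0.000627 × 500) = 0.730884
Parallel (manual pull station and discharge nozzle): 1 − (1 − 0.924040)(1 − 0.980003) = 0.998481
Series ([0.998481] and releasing panel): 0.998481 × 0.730884 = 0.7298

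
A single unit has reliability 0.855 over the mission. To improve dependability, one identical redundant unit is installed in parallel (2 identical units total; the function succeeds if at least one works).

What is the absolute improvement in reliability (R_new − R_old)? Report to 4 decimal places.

0.1240

R_before = 0.855
R_after = 1 − (1 − 0.855)^2 = 0.9790
ΔR = 0.9790 − 0.855 = 0.1240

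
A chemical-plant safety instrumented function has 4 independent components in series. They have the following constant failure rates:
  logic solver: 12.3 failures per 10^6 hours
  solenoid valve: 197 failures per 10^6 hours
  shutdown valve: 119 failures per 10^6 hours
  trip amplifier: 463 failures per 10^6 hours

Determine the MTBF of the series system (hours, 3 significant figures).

Series of exponential components: λ_sys = Σ λ_i
λ_sys = 0.0000123 + 0.000197 + 0.000119 + 0.000463 = 7.9130e-04 /h
MTBF = 1 / λ_sys = 1260 h

1260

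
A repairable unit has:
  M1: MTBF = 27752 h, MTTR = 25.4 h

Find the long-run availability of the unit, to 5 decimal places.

A(M1) = MTBF/(MTBF+MTTR) = 27752/(27752+25.4) = 0.99909

0.99909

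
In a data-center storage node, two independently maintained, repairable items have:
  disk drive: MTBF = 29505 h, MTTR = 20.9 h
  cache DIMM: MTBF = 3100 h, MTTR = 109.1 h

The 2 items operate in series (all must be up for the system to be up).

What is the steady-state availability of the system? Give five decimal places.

0.96532

A(disk drive) = MTBF/(MTBF+MTTR) = 29505/(29505+20.9) = 0.999292
A(cache DIMM) = MTBF/(MTBF+MTTR) = 3100/(3100+109.1) = 0.966003
Series availability: 0.999292 × 0.966003 = 0.96532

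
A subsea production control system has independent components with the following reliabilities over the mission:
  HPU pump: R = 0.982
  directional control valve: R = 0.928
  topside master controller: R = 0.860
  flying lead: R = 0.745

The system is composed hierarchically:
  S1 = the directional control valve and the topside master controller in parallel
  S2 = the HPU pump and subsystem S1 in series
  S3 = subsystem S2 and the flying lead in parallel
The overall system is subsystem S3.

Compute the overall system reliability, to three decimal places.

0.993

Parallel (directional control valve and topside master controller): 1 − (1 − 0.92800)(1 − 0.86000) = 0.98992
Series (HPU pump and [0.98992]): 0.98200 × 0.98992 = 0.97210
Parallel ([0.97210] and flying lead): 1 − (1 − 0.97210)(1 − 0.74500) = 0.993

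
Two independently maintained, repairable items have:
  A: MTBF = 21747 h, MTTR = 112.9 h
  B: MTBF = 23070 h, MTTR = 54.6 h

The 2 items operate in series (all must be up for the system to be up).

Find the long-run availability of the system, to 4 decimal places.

A(A) = MTBF/(MTBF+MTTR) = 21747/(21747+112.9) = 0.994835
A(B) = MTBF/(MTBF+MTTR) = 23070/(23070+54.6) = 0.997639
Series availability: 0.994835 × 0.997639 = 0.9925

0.9925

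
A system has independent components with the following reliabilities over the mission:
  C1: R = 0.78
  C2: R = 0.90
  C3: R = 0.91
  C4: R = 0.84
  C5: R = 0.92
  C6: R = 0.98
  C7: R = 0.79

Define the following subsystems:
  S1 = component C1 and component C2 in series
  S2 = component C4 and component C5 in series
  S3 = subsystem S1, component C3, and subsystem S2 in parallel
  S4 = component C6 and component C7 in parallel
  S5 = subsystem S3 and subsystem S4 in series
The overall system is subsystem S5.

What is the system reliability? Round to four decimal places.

Series (C1 and C2): 0.780000 × 0.900000 = 0.702000
Series (C4 and C5): 0.840000 × 0.920000 = 0.772800
Parallel ([0.702000], C3, and [0.772800]): 1 − (1 − 0.702000)(1 − 0.910000)(1 − 0.772800) = 0.993906
Parallel (C6 and C7): 1 − (1 − 0.980000)(1 − 0.790000) = 0.995800
Series ([0.993906] and [0.995800]): 0.993906 × 0.995800 = 0.9897

0.9897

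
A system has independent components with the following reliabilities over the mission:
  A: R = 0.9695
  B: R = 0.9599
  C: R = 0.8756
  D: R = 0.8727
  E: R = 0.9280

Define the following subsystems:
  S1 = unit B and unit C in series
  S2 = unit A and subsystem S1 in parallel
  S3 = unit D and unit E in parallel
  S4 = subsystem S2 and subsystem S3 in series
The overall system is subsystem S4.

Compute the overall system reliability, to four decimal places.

0.9860

Series (B and C): 0.959900 × 0.875600 = 0.840488
Parallel (A and [0.840488]): 1 − (1 − 0.969500)(1 − 0.840488) = 0.995135
Parallel (D and E): 1 − (1 − 0.872700)(1 − 0.928000) = 0.990834
Series ([0.995135] and [0.990834]): 0.995135 × 0.990834 = 0.9860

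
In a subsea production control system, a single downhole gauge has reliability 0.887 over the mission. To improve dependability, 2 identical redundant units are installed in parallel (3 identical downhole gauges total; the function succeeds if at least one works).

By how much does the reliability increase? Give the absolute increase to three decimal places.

R_before = 0.887
R_after = 1 − (1 − 0.887)^3 = 0.999
ΔR = 0.999 − 0.887 = 0.112

0.112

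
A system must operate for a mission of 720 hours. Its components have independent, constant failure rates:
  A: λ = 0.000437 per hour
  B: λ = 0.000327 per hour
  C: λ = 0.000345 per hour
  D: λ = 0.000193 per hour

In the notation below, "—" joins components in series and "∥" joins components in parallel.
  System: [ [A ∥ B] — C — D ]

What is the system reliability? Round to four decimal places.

R(A) = exp(−0.000437 × 720) = 0.730052
R(B) = exp(−0.000327 × 720) = 0.790223
R(C) = exp(−0.000345 × 720) = 0.780048
R(D) = exp(−0.000193 × 720) = 0.870263
Parallel (A and B): 1 − (1 − 0.730052)(1 − 0.790223) = 0.943371
Series ([0.943371], C, and D): 0.943371 × 0.780048 × 0.870263 = 0.6404

0.6404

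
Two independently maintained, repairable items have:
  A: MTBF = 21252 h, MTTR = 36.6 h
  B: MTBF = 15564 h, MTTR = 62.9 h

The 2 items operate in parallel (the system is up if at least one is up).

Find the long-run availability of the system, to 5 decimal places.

A(A) = MTBF/(MTBF+MTTR) = 21252/(21252+36.6) = 0.998281
A(B) = MTBF/(MTBF+MTTR) = 15564/(15564+62.9) = 0.995975
Parallel availability: 1 − (1 − 0.998281)(1 − 0.995975) = 0.99999

0.99999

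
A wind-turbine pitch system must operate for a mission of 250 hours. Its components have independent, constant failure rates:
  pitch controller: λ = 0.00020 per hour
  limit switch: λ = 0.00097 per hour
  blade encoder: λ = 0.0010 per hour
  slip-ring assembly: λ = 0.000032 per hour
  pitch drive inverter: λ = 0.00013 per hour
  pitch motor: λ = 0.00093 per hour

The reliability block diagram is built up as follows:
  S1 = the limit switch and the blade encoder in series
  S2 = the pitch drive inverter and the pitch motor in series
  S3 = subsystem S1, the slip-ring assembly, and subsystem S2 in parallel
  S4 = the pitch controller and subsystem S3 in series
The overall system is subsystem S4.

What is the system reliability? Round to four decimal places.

R(pitch controller) = exp(−0.00020 × 250) = 0.951229
R(limit switch) = exp(−0.00097 × 250) = 0.784664
R(blade encoder) = exp(−0.0010 × 250) = 0.778801
R(slip-ring assembly) = exp(−0.000032 × 250) = 0.992032
R(pitch drive inverter) = exp(−0.00013 × 250) = 0.968022
R(pitch motor) = exp(−0.00093 × 250) = 0.792550
Series (limit switch and blade encoder): 0.784664 × 0.778801 = 0.611097
Series (pitch drive inverter and pitch motor): 0.968022 × 0.792550 = 0.767206
Parallel ([0.611097], slip-ring assembly, and [0.767206]): 1 − (1 − 0.611097)(1 − 0.992032)(1 − 0.767206) = 0.999279
Series (pitch controller and [0.999279]): 0.951229 × 0.999279 = 0.9505

0.9505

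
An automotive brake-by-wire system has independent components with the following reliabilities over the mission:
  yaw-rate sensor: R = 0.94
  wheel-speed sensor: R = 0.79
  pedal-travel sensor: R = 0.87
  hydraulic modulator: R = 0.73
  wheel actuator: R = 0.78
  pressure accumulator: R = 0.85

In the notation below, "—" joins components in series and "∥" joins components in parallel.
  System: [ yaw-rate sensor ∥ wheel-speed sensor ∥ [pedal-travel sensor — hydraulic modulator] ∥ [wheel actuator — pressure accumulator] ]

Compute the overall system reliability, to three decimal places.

Series (pedal-travel sensor and hydraulic modulator): 0.87000 × 0.73000 = 0.63510
Series (wheel actuator and pressure accumulator): 0.78000 × 0.85000 = 0.66300
Parallel (yaw-rate sensor, wheel-speed sensor, [0.63510], and [0.66300]): 1 − (1 − 0.94000)(1 − 0.79000)(1 − 0.63510)(1 − 0.66300) = 0.998

0.998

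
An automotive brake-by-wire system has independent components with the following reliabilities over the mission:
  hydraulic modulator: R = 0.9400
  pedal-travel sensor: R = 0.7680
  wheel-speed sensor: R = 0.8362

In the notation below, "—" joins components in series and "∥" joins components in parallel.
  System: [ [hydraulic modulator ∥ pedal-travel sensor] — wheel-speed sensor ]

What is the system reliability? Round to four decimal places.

Parallel (hydraulic modulator and pedal-travel sensor): 1 − (1 − 0.940000)(1 − 0.768000) = 0.986080
Series ([0.986080] and wheel-speed sensor): 0.986080 × 0.836200 = 0.8246

0.8246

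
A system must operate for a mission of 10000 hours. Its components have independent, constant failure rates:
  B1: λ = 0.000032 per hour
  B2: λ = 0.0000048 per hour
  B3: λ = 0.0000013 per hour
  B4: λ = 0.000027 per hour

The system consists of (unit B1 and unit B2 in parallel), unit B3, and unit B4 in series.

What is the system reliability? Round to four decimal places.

R(B1) = exp(−0.000032 × 10000) = 0.726149
R(B2) = exp(−0.0000048 × 10000) = 0.953134
R(B3) = exp(−0.0000013 × 10000) = 0.987084
R(B4) = exp(−0.000027 × 10000) = 0.763379
Parallel (B1 and B2): 1 − (1 − 0.726149)(1 − 0.953134) = 0.987166
Series ([0.987166], B3, and B4): 0.987166 × 0.987084 × 0.763379 = 0.7438

0.7438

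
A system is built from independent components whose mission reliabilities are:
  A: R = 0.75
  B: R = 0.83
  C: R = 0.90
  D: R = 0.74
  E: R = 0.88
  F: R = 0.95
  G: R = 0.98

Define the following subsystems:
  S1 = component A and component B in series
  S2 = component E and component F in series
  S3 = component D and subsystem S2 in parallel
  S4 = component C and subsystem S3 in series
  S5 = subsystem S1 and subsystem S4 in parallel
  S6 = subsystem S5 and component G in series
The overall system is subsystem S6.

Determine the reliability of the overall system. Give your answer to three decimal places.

0.929

Series (A and B): 0.75000 × 0.83000 = 0.62250
Series (E and F): 0.88000 × 0.95000 = 0.83600
Parallel (D and [0.83600]): 1 − (1 − 0.74000)(1 − 0.83600) = 0.95736
Series (C and [0.95736]): 0.90000 × 0.95736 = 0.86162
Parallel ([0.62250] and [0.86162]): 1 − (1 − 0.62250)(1 − 0.86162) = 0.94776
Series ([0.94776] and G): 0.94776 × 0.98000 = 0.929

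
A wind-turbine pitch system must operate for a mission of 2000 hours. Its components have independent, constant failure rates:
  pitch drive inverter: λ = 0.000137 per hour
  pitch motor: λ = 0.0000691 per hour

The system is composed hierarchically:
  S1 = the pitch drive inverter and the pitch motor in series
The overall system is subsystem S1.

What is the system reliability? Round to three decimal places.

0.662

R(pitch drive inverter) = exp(−0.000137 × 2000) = 0.76033
R(pitch motor) = exp(−0.0000691 × 2000) = 0.87092
Series (pitch drive inverter and pitch motor): 0.76033 × 0.87092 = 0.662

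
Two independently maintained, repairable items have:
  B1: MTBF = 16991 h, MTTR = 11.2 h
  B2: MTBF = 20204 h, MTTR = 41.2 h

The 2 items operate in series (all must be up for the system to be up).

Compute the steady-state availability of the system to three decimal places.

0.997

A(B1) = MTBF/(MTBF+MTTR) = 16991/(16991+11.2) = 0.999341
A(B2) = MTBF/(MTBF+MTTR) = 20204/(20204+41.2) = 0.997965
Series availability: 0.999341 × 0.997965 = 0.997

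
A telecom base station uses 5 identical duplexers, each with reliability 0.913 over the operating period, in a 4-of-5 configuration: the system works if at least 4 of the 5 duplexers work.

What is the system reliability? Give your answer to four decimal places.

R = Σ_{i=4}^{5} C(5,i) p^i (1−p)^{5−i} with p = 0.913
C(5,4)·0.913^4·0.087^1 = 0.302254
C(5,5)·0.913^5·0.087^0 = 0.634386
Sum = 0.9366

0.9366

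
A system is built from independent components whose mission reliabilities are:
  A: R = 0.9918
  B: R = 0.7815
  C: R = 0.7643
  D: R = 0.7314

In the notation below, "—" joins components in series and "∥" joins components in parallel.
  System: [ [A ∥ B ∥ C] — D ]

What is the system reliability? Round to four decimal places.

Parallel (A, B, and C): 1 − (1 − 0.991800)(1 − 0.781500)(1 − 0.764300) = 0.999578
Series ([0.999578] and D): 0.999578 × 0.731400 = 0.7311

0.7311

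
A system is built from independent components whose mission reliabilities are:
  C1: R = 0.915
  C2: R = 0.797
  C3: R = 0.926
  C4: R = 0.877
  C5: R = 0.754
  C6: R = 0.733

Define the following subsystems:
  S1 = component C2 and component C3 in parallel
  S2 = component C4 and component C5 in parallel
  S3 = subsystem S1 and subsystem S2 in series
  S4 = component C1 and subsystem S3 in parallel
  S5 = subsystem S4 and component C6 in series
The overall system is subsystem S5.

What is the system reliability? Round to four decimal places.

Parallel (C2 and C3): 1 − (1 − 0.797000)(1 − 0.926000) = 0.984978
Parallel (C4 and C5): 1 − (1 − 0.877000)(1 − 0.754000) = 0.969742
Series ([0.984978] and [0.969742]): 0.984978 × 0.969742 = 0.955175
Parallel (C1 and [0.955175]): 1 − (1 − 0.915000)(1 − 0.955175) = 0.996190
Series ([0.996190] and C6): 0.996190 × 0.733000 = 0.7302

0.7302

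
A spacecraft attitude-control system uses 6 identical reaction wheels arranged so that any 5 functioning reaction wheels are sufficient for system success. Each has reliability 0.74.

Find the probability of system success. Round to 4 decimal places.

R = Σ_{i=5}^{6} C(6,i) p^i (1−p)^{6−i} with p = 0.74
C(6,5)·0.74^5·0.26^1 = 0.346165
C(6,6)·0.74^6·0.26^0 = 0.164206
Sum = 0.5104

0.5104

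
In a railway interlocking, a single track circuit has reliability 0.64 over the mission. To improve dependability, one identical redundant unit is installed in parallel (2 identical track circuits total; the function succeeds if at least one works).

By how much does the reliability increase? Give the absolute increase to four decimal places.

R_before = 0.64
R_after = 1 − (1 − 0.64)^2 = 0.8704
ΔR = 0.8704 − 0.64 = 0.2304

0.2304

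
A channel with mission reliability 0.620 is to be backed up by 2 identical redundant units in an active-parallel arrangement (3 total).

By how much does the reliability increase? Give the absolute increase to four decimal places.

0.3251

R_before = 0.620
R_after = 1 − (1 − 0.620)^3 = 0.9451
ΔR = 0.9451 − 0.620 = 0.3251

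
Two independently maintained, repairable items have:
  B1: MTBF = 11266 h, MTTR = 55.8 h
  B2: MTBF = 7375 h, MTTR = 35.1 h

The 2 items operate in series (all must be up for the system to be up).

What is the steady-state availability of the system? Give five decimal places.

0.99036

A(B1) = MTBF/(MTBF+MTTR) = 11266/(11266+55.8) = 0.995071
A(B2) = MTBF/(MTBF+MTTR) = 7375/(7375+35.1) = 0.995263
Series availability: 0.995071 × 0.995263 = 0.99036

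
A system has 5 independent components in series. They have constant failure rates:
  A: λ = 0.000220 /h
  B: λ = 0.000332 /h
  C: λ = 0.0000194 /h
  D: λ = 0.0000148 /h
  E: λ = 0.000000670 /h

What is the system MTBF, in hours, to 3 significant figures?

1700

Series of exponential components: λ_sys = Σ λ_i
λ_sys = 0.000220 + 0.000332 + 0.0000194 + 0.0000148 + 0.000000670 = 5.8687e-04 /h
MTBF = 1 / λ_sys = 1700 h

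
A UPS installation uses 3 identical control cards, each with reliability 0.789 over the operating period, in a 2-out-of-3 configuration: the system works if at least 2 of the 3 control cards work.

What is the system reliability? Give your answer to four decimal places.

R = Σ_{i=2}^{3} C(3,i) p^i (1−p)^{3−i} with p = 0.789
C(3,2)·0.789^2·0.211^1 = 0.394056
C(3,3)·0.789^3·0.211^0 = 0.491169
Sum = 0.8852

0.8852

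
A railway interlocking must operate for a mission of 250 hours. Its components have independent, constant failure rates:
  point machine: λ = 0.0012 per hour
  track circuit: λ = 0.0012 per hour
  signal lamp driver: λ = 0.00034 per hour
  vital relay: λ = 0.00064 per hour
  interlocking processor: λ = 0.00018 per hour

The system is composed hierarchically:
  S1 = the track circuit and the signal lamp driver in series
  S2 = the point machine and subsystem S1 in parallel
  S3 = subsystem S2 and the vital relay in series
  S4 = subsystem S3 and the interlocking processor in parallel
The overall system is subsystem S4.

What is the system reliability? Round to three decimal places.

R(point machine) = exp(−0.0012 × 250) = 0.74082
R(track circuit) = exp(−0.0012 × 250) = 0.74082
R(signal lamp driver) = exp(−0.00034 × 250) = 0.91851
R(vital relay) = exp(−0.00064 × 250) = 0.85214
R(interlocking processor) = exp(−0.00018 × 250) = 0.95600
Series (track circuit and signal lamp driver): 0.74082 × 0.91851 = 0.68045
Parallel (point machine and [0.68045]): 1 − (1 − 0.74082)(1 − 0.68045) = 0.91718
Series ([0.91718] and vital relay): 0.91718 × 0.85214 = 0.78157
Parallel ([0.78157] and interlocking processor): 1 − (1 − 0.78157)(1 − 0.95600) = 0.990

0.990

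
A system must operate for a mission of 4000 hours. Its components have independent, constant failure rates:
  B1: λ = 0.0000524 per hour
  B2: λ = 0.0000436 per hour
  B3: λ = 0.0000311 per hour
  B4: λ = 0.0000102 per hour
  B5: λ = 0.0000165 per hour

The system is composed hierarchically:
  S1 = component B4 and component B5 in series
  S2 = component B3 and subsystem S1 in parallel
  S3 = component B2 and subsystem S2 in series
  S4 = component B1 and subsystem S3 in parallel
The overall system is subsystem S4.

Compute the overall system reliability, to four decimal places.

R(B1) = exp(−0.0000524 × 4000) = 0.810909
R(B2) = exp(−0.0000436 × 4000) = 0.839961
R(B3) = exp(−0.0000311 × 4000) = 0.883027
R(B4) = exp(−0.0000102 × 4000) = 0.960021
R(B5) = exp(−0.0000165 × 4000) = 0.936131
Series (B4 and B5): 0.960021 × 0.936131 = 0.898705
Parallel (B3 and [0.898705]): 1 − (1 − 0.883027)(1 − 0.898705) = 0.988151
Series (B2 and [0.988151]): 0.839961 × 0.988151 = 0.830008
Parallel (B1 and [0.830008]): 1 − (1 − 0.810909)(1 − 0.830008) = 0.9679

0.9679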